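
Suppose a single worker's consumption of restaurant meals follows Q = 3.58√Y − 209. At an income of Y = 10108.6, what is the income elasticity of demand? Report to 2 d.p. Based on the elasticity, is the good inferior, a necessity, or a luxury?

At Y = 10108.6: Q = 150.939.
dQ/dY = 3.58/(2√Y) = 0.0178036 at this income.
η = (dQ/dY)·(Y/Q) = 0.0178036 × (10108.6/150.939) = 1.19.
Since η > 1, the good is a luxury.

1.19 (luxury)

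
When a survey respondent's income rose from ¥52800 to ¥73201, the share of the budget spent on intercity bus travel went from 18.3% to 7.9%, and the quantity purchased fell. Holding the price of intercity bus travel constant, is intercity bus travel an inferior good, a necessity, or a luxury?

inferior good

Quantity demanded falls as income rises, so η < 0.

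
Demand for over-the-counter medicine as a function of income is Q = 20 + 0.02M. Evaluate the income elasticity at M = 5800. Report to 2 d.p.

At M = 5800: Q = 136.000.
dQ/dM = 0.02.
η = (dQ/dM)·(M/Q) = 0.02 × (5800/136.000) = 0.85.

0.85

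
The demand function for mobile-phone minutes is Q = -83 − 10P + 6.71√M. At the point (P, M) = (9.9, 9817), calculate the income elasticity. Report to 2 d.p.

0.69

At P = 9.9, M = 9817: Q = 482.832.
Holding P constant, ∂Q/∂M = 6.71/(2√M) = 0.0338613.
η_M = (∂Q/∂M)·(M/Q) = 0.0338613 × (9817/482.832) = 0.69.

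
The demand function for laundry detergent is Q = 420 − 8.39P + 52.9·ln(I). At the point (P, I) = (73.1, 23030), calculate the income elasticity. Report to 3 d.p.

0.156

At P = 73.1, I = 23030: Q = 338.048.
Holding P constant, ∂Q/∂I = 52.9/I = 0.002297.
η_I = (∂Q/∂I)·(I/Q) = 0.002297 × (23030/338.048) = 0.156.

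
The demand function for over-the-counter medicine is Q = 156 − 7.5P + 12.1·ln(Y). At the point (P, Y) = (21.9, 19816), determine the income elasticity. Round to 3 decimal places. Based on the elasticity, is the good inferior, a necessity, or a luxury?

At P = 21.9, Y = 19816: Q = 111.470.
Holding P constant, ∂Q/∂Y = 12.1/Y = 0.000610618.
η_Y = (∂Q/∂Y)·(Y/Q) = 0.000610618 × (19816/111.470) = 0.109.
Since 0 < η < 1, this is a necessity.

0.109 (necessity)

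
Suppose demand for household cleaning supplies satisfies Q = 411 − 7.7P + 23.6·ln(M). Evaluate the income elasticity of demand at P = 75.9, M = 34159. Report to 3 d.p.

At P = 75.9, M = 34159: Q = 72.925.
Holding P constant, ∂Q/∂M = 23.6/M = 0.000690887.
η_M = (∂Q/∂M)·(M/Q) = 0.000690887 × (34159/72.925) = 0.324.

0.324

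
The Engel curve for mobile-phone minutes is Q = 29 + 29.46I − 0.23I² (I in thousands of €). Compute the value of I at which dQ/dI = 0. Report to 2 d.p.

dQ/dI = 29.46 − 0.46I.
The good is inferior where dQ/dI < 0. Setting dQ/dI = 0 gives I = 29.46 / 0.46 = 64.04.

64.04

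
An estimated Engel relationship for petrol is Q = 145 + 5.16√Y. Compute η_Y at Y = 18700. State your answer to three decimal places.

0.415

At Y = 18700: Q = 850.619.
dQ/dY = 5.16/(2√Y) = 0.0188668 at this income.
η = (dQ/dY)·(Y/Q) = 0.0188668 × (18700/850.619) = 0.415.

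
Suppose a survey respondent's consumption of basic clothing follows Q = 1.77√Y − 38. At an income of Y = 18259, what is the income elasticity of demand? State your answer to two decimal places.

At Y = 18259: Q = 201.173.
dQ/dY = 1.77/(2√Y) = 0.00654945 at this income.
η = (dQ/dY)·(Y/Q) = 0.00654945 × (18259/201.173) = 0.59.

0.59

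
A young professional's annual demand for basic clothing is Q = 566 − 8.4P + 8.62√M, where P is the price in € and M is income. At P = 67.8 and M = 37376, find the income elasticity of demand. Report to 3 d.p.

0.501

At P = 67.8, M = 37376: Q = 1662.974.
Holding P constant, ∂Q/∂M = 8.62/(2√M) = 0.0222936.
η_M = (∂Q/∂M)·(M/Q) = 0.0222936 × (37376/1662.974) = 0.501.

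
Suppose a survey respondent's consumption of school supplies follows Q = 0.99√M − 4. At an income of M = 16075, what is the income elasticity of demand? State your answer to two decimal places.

At M = 16075: Q = 121.519.
dQ/dM = 0.99/(2√M) = 0.00390418 at this income.
η = (dQ/dM)·(M/Q) = 0.00390418 × (16075/121.519) = 0.52.

0.52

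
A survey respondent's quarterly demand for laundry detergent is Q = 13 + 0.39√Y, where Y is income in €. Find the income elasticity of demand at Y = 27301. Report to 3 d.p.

0.416

At Y = 27301: Q = 77.440.
dQ/dY = 0.39/(2√Y) = 0.00118017 at this income.
η = (dQ/dY)·(Y/Q) = 0.00118017 × (27301/77.440) = 0.416.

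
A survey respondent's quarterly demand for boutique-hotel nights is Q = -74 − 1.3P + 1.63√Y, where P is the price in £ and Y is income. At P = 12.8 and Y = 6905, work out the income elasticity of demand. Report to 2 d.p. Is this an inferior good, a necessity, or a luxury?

At P = 12.8, Y = 6905: Q = 44.807.
Holding P constant, ∂Q/∂Y = 1.63/(2√Y) = 0.00980789.
η_Y = (∂Q/∂Y)·(Y/Q) = 0.00980789 × (6905/44.807) = 1.51.
Since η > 1, this is a luxury.

1.51 (luxury)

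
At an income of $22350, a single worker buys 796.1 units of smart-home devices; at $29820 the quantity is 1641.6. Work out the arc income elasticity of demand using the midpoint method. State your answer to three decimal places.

2.422

ΔQ = 1641.6 − 796.1 = 845.5; midpoint Q̄ = (796.1 + 1641.6)/2 = 1218.85.
ΔI = 29820 − 22350 = 7470; midpoint Ī = (22350 + 29820)/2 = 26085.
η = (ΔQ/Q̄) ÷ (ΔI/Ī) = (845.5/1218.85) ÷ (7470/26085) = 2.422.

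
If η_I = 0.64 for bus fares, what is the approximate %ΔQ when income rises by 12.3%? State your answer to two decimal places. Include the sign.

%ΔQ ≈ η × %ΔI = 0.64 × 12.3% = 7.87%.

7.87%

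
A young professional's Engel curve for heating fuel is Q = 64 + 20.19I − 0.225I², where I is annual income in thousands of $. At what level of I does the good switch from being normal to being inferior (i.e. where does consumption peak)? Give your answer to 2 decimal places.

44.87

dQ/dI = 20.19 − 0.45I.
The good is inferior where dQ/dI < 0. Setting dQ/dI = 0 gives I = 20.19 / 0.45 = 44.87.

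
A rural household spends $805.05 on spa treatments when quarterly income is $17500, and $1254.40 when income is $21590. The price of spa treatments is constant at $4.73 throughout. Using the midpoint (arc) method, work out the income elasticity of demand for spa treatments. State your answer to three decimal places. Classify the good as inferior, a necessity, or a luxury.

With a constant price, Q₁ = 805.05/4.73 = 170.201 and Q₂ = 1254.40/4.73 = 265.201 (equivalently, work directly with expenditure since P cancels).
Midpoint %ΔQ = (1254.40 − 805.05)/1029.72 = 0.43638; midpoint %ΔI = (21590 − 17500)/19545 = 0.20926.
η = 0.43638 / 0.20926 = 2.085.
η > 1 ⇒ luxury.

2.085 (luxury)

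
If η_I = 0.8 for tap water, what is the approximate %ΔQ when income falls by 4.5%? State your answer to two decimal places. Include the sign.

%ΔQ ≈ η × %ΔI = 0.8 × (-4.5%) = -3.60%.

-3.60%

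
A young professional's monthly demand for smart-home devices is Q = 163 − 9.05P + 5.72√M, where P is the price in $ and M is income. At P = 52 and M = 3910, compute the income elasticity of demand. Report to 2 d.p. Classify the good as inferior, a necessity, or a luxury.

At P = 52, M = 3910: Q = 50.072.
Holding P constant, ∂Q/∂M = 5.72/(2√M) = 0.0457381.
η_M = (∂Q/∂M)·(M/Q) = 0.0457381 × (3910/50.072) = 3.57.
Since η > 1, this is a luxury.

3.57 (luxury)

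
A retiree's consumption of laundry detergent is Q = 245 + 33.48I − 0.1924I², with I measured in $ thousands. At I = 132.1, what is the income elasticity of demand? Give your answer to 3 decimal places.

At I = 132.1: Q = 1310.2491.
dQ/dI = 33.48 − 0.3848I = -17.35208.
η = (dQ/dI)·(I/Q) = -17.35208 × (132.1/1310.2491) = -1.749.

-1.749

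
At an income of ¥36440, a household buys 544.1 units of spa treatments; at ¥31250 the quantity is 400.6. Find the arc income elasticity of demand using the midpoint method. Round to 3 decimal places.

ΔQ = 400.6 − 544.1 = -143.5; midpoint Q̄ = (544.1 + 400.6)/2 = 472.35.
ΔI = 31250 − 36440 = -5190; midpoint Ī = (36440 + 31250)/2 = 33845.
η = (ΔQ/Q̄) ÷ (ΔI/Ī) = (-143.5/472.35) ÷ (-5190/33845) = 1.981.

1.981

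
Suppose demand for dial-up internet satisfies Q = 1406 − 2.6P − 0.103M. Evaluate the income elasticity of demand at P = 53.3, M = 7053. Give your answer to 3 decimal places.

-1.343

At P = 53.3, M = 7053: Q = 540.961.
Holding P constant, ∂Q/∂M = −0.103.
η_M = (∂Q/∂M)·(M/Q) = -0.103 × (7053/540.961) = -1.343.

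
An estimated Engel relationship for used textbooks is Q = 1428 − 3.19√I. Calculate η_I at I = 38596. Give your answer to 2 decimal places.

-0.39

At I = 38596: Q = 801.297.
dQ/dI = -3.19/(2√I) = -0.00811876 at this income.
η = (dQ/dI)·(I/Q) = -0.00811876 × (38596/801.297) = -0.39.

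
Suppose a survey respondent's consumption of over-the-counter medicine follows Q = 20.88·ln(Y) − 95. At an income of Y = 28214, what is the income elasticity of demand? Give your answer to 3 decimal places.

At Y = 28214: Q = 118.969.
dQ/dY = 20.88/Y = 0.000740058 at this income.
η = (dQ/dY)·(Y/Q) = 0.000740058 × (28214/118.969) = 0.176.

0.176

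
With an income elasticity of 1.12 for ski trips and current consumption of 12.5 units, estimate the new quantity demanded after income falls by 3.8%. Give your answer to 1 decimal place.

%ΔQ ≈ η × %ΔI = 1.12 × (-3.8%) = -4.256%.
New Q ≈ 12.5 × (1 − 0.04256) = 12.0.

12.0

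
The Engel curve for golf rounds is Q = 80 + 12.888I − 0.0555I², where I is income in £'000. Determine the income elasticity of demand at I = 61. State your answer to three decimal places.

0.566

At I = 61: Q = 659.6525.
dQ/dI = 12.888 − 0.111I = 6.11700.
η = (dQ/dI)·(I/Q) = 6.11700 × (61/659.6525) = 0.566.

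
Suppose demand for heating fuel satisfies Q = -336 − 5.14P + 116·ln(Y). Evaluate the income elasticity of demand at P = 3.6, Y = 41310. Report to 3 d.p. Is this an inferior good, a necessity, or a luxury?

0.132 (necessity)

At P = 3.6, Y = 41310: Q = 878.444.
Holding P constant, ∂Q/∂Y = 116/Y = 0.00280804.
η_Y = (∂Q/∂Y)·(Y/Q) = 0.00280804 × (41310/878.444) = 0.132.
Since 0 < η < 1, this is a necessity.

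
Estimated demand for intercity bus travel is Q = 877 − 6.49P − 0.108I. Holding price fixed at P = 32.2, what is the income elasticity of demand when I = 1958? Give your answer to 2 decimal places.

At P = 32.2, I = 1958: Q = 456.558.
Holding P constant, ∂Q/∂I = −0.108.
η_I = (∂Q/∂I)·(I/Q) = -0.108 × (1958/456.558) = -0.46.

-0.46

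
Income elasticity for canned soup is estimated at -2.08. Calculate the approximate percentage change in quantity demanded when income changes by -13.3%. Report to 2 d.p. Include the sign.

27.66%

%ΔQ ≈ η × %ΔI = -2.08 × (-13.3%) = 27.66%.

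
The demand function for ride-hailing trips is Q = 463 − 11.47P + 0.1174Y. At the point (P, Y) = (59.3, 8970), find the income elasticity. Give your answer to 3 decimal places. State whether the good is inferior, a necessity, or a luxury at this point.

1.260 (luxury)

At P = 59.3, Y = 8970: Q = 835.907.
Holding P constant, ∂Q/∂Y = 0.1174.
η_Y = (∂Q/∂Y)·(Y/Q) = 0.1174 × (8970/835.907) = 1.260.
Since η > 1, this is a luxury.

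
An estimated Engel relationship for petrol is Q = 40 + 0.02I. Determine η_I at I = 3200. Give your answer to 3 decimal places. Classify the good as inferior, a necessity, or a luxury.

0.615 (necessity)

At I = 3200: Q = 104.000.
dQ/dI = 0.02.
η = (dQ/dI)·(I/Q) = 0.02 × (3200/104.000) = 0.615.
Since 0 < η < 1, the good is a necessity.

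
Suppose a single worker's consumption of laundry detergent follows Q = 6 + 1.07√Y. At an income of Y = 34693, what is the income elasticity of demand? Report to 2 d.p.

At Y = 34693: Q = 205.299.
dQ/dY = 1.07/(2√Y) = 0.00287232 at this income.
η = (dQ/dY)·(Y/Q) = 0.00287232 × (34693/205.299) = 0.49.

0.49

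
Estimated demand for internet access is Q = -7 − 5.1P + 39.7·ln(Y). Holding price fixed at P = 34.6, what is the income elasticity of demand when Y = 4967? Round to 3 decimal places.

At P = 34.6, Y = 4967: Q = 154.410.
Holding P constant, ∂Q/∂Y = 39.7/Y = 0.00799275.
η_Y = (∂Q/∂Y)·(Y/Q) = 0.00799275 × (4967/154.410) = 0.257.

0.257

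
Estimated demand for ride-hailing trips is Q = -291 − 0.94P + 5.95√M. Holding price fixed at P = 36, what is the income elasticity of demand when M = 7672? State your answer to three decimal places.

At P = 36, M = 7672: Q = 196.320.
Holding P constant, ∂Q/∂M = 5.95/(2√M) = 0.0339651.
η_M = (∂Q/∂M)·(M/Q) = 0.0339651 × (7672/196.320) = 1.327.

1.327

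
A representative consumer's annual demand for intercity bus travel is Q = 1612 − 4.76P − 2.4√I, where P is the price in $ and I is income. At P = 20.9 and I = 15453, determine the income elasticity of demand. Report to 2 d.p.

-0.12

At P = 20.9, I = 15453: Q = 1214.172.
Holding P constant, ∂Q/∂I = -2.4/(2√I) = -0.00965328.
η_I = (∂Q/∂I)·(I/Q) = -0.00965328 × (15453/1214.172) = -0.12.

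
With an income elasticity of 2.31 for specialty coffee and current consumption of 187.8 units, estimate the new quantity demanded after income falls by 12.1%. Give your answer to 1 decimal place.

%ΔQ ≈ η × %ΔI = 2.31 × (-12.1%) = -27.951%.
New Q ≈ 187.8 × (1 − 0.27951) = 135.3.

135.3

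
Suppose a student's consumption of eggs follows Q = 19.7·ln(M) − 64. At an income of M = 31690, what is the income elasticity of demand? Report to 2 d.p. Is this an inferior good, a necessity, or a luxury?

0.14 (necessity)

At M = 31690: Q = 140.166.
dQ/dM = 19.7/M = 0.000621647 at this income.
η = (dQ/dM)·(M/Q) = 0.000621647 × (31690/140.166) = 0.14.
Since 0 < η < 1, the good is a necessity.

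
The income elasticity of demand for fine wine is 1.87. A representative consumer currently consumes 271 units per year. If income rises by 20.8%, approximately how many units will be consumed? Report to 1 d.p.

376.4

%ΔQ ≈ η × %ΔI = 1.87 × 20.8% = 38.896%.
New Q ≈ 271 × (1 + 0.38896) = 376.4.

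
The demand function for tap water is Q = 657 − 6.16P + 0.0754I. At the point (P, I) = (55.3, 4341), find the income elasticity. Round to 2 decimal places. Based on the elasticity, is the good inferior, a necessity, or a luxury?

0.51 (necessity)

At P = 55.3, I = 4341: Q = 643.663.
Holding P constant, ∂Q/∂I = 0.0754.
η_I = (∂Q/∂I)·(I/Q) = 0.0754 × (4341/643.663) = 0.51.
Since 0 < η < 1, this is a necessity.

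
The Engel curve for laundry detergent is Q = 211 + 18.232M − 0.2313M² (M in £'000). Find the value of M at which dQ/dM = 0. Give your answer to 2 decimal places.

39.41

dQ/dM = 18.232 − 0.4626M.
The good is inferior where dQ/dM < 0. Setting dQ/dM = 0 gives M = 18.232 / 0.4626 = 39.41.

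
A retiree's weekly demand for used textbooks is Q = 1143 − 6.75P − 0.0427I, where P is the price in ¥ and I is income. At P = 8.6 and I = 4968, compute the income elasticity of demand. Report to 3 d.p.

At P = 8.6, I = 4968: Q = 872.816.
Holding P constant, ∂Q/∂I = −0.0427.
η_I = (∂Q/∂I)·(I/Q) = -0.0427 × (4968/872.816) = -0.243.

-0.243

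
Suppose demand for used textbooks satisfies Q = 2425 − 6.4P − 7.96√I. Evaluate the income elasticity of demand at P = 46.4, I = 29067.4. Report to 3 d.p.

At P = 46.4, I = 29067.4: Q = 770.927.
Holding P constant, ∂Q/∂I = -7.96/(2√I) = -0.0233443.
η_I = (∂Q/∂I)·(I/Q) = -0.0233443 × (29067.4/770.927) = -0.880.

-0.880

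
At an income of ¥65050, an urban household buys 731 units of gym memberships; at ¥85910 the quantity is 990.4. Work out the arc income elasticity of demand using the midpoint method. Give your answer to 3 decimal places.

1.091

ΔQ = 990.4 − 731 = 259.4; midpoint Q̄ = (731 + 990.4)/2 = 860.7.
ΔI = 85910 − 65050 = 20860; midpoint Ī = (65050 + 85910)/2 = 75480.
η = (ΔQ/Q̄) ÷ (ΔI/Ī) = (259.4/860.7) ÷ (20860/75480) = 1.091.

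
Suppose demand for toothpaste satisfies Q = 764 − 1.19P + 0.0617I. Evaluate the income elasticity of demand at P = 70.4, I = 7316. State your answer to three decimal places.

At P = 70.4, I = 7316: Q = 1131.621.
Holding P constant, ∂Q/∂I = 0.0617.
η_I = (∂Q/∂I)·(I/Q) = 0.0617 × (7316/1131.621) = 0.399.

0.399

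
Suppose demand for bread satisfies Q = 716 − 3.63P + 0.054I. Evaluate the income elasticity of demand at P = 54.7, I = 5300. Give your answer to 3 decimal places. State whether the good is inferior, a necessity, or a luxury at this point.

0.356 (necessity)

At P = 54.7, I = 5300: Q = 803.639.
Holding P constant, ∂Q/∂I = 0.054.
η_I = (∂Q/∂I)·(I/Q) = 0.054 × (5300/803.639) = 0.356.
Since 0 < η < 1, this is a necessity.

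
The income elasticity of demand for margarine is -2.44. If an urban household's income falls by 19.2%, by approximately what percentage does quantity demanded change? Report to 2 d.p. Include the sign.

46.85%

%ΔQ ≈ η × %ΔI = -2.44 × (-19.2%) = 46.85%.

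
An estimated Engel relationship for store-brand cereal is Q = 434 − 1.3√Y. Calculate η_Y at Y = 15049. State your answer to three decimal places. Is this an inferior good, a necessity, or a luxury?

-0.290 (inferior good)

At Y = 15049: Q = 274.523.
dQ/dY = -1.3/(2√Y) = -0.00529858 at this income.
η = (dQ/dY)·(Y/Q) = -0.00529858 × (15049/274.523) = -0.290.
Since η < 0, the good is an inferior good.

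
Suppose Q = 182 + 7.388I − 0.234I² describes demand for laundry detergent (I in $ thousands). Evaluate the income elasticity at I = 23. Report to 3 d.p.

-0.340

At I = 23: Q = 228.1380.
dQ/dI = 7.388 − 0.468I = -3.37600.
η = (dQ/dI)·(I/Q) = -3.37600 × (23/228.1380) = -0.340.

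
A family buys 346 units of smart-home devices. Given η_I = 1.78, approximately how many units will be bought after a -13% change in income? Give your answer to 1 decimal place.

%ΔQ ≈ η × %ΔI = 1.78 × (-13%) = -23.14%.
New Q ≈ 346 × (1 − 0.2314) = 265.9.

265.9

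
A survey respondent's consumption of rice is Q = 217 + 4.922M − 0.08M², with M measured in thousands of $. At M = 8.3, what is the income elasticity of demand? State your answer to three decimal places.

At M = 8.3: Q = 252.3414.
dQ/dM = 4.922 − 0.16M = 3.59400.
η = (dQ/dM)·(M/Q) = 3.59400 × (8.3/252.3414) = 0.118.

0.118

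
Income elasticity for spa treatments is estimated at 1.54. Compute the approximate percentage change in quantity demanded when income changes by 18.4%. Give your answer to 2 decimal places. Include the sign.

28.34%

%ΔQ ≈ η × %ΔI = 1.54 × 18.4% = 28.34%.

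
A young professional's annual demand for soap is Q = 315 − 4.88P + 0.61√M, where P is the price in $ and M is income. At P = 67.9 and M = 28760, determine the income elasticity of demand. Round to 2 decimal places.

0.59

At P = 67.9, M = 28760: Q = 87.097.
Holding P constant, ∂Q/∂M = 0.61/(2√M) = 0.00179848.
η_M = (∂Q/∂M)·(M/Q) = 0.00179848 × (28760/87.097) = 0.59.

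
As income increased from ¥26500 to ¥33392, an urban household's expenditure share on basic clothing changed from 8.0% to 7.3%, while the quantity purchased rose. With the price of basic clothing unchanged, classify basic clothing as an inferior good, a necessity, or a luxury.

Quantity rises but the budget share falls as income rises, so 0 < η < 1.

necessity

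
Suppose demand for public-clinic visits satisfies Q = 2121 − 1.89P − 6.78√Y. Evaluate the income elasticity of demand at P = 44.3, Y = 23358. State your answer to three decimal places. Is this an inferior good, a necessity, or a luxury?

-0.518 (inferior good)

At P = 44.3, Y = 23358: Q = 1001.064.
Holding P constant, ∂Q/∂Y = -6.78/(2√Y) = -0.022181.
η_Y = (∂Q/∂Y)·(Y/Q) = -0.022181 × (23358/1001.064) = -0.518.
Since η < 0, this is an inferior good.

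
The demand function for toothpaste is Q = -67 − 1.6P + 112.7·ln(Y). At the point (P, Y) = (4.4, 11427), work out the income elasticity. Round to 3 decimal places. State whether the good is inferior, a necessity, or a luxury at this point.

At P = 4.4, Y = 11427: Q = 978.999.
Holding P constant, ∂Q/∂Y = 112.7/Y = 0.00986261.
η_Y = (∂Q/∂Y)·(Y/Q) = 0.00986261 × (11427/978.999) = 0.115.
Since 0 < η < 1, this is a necessity.

0.115 (necessity)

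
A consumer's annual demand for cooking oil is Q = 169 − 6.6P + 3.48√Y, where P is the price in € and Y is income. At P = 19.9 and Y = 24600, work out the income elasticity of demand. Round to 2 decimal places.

At P = 19.9, Y = 24600: Q = 583.477.
Holding P constant, ∂Q/∂Y = 3.48/(2√Y) = 0.0110938.
η_Y = (∂Q/∂Y)·(Y/Q) = 0.0110938 × (24600/583.477) = 0.47.

0.47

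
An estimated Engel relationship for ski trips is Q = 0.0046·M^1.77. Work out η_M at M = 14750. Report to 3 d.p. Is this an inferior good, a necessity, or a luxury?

1.770 (luxury)

For Q = A·M^β the income elasticity is constant and equal to β.
Here β = 1.77, so η = 1.770.
Since η > 1, the good is a luxury.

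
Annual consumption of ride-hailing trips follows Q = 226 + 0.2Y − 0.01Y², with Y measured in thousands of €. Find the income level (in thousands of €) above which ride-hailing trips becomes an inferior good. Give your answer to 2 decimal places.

10.00

dQ/dY = 0.2 − 0.02Y.
The good is inferior where dQ/dY < 0. Setting dQ/dY = 0 gives Y = 0.2 / 0.02 = 10.00.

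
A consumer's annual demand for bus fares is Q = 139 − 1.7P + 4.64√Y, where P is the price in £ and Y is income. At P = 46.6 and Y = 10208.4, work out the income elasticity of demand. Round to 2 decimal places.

0.44

At P = 46.6, Y = 10208.4: Q = 528.590.
Holding P constant, ∂Q/∂Y = 4.64/(2√Y) = 0.022962.
η_Y = (∂Q/∂Y)·(Y/Q) = 0.022962 × (10208.4/528.590) = 0.44.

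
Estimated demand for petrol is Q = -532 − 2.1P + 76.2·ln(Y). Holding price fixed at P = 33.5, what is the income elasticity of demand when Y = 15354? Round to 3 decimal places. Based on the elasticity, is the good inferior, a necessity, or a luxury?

0.577 (necessity)

At P = 33.5, Y = 15354: Q = 132.152.
Holding P constant, ∂Q/∂Y = 76.2/Y = 0.00496288.
η_Y = (∂Q/∂Y)·(Y/Q) = 0.00496288 × (15354/132.152) = 0.577.
Since 0 < η < 1, this is a necessity.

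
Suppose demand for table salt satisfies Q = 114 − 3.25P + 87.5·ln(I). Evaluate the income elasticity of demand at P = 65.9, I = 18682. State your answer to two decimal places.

0.12

At P = 65.9, I = 18682: Q = 760.415.
Holding P constant, ∂Q/∂I = 87.5/I = 0.00468365.
η_I = (∂Q/∂I)·(I/Q) = 0.00468365 × (18682/760.415) = 0.12.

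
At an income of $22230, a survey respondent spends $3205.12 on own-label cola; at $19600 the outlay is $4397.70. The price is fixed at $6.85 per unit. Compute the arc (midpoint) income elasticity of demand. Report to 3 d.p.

With a constant price, Q₁ = 3205.12/6.85 = 467.901 and Q₂ = 4397.70/6.85 = 642.000 (equivalently, work directly with expenditure since P cancels).
Midpoint %ΔQ = (4397.70 − 3205.12)/3801.41 = 0.31372; midpoint %ΔI = (19600 − 22230)/20915 = -0.12575.
η = 0.31372 / -0.12575 = -2.495.

-2.495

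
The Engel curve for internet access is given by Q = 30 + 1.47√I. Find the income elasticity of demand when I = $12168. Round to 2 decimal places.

0.42

At I = 12168: Q = 192.154.
dQ/dI = 1.47/(2√I) = 0.00666312 at this income.
η = (dQ/dI)·(I/Q) = 0.00666312 × (12168/192.154) = 0.42.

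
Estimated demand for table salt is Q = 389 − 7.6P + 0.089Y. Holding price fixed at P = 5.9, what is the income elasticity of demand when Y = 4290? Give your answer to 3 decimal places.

At P = 5.9, Y = 4290: Q = 725.970.
Holding P constant, ∂Q/∂Y = 0.089.
η_Y = (∂Q/∂Y)·(Y/Q) = 0.089 × (4290/725.970) = 0.526.

0.526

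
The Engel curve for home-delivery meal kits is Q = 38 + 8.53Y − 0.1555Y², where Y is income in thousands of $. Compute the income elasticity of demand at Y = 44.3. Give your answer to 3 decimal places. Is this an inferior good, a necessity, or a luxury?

At Y = 44.3: Q = 110.7118.
dQ/dY = 8.53 − 0.311Y = -5.24730.
η = (dQ/dY)·(Y/Q) = -5.24730 × (44.3/110.7118) = -2.100.
η < 0 ⇒ inferior good.

-2.100 (inferior good)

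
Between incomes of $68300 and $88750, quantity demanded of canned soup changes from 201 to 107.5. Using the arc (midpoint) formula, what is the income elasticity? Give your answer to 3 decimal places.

-2.328

ΔQ = 107.5 − 201 = -93.5; midpoint Q̄ = (201 + 107.5)/2 = 154.25.
ΔI = 88750 − 68300 = 20450; midpoint Ī = (68300 + 88750)/2 = 78525.
η = (ΔQ/Q̄) ÷ (ΔI/Ī) = (-93.5/154.25) ÷ (20450/78525) = -2.328.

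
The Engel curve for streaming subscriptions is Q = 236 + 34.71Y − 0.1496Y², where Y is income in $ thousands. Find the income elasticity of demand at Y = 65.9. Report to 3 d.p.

At Y = 65.9: Q = 1873.7046.
dQ/dY = 34.71 − 0.2992Y = 14.99272.
η = (dQ/dY)·(Y/Q) = 14.99272 × (65.9/1873.7046) = 0.527.

0.527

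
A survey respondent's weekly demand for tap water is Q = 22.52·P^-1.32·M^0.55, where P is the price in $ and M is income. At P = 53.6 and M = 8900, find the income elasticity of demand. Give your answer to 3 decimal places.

0.550

For a multiplicative demand Q = A·P^α·M^β, the income elasticity is β everywhere.
Here β = 0.55, so η = 0.550.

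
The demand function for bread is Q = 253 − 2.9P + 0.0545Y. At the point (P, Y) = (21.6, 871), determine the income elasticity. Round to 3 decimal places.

0.200

At P = 21.6, Y = 871: Q = 237.830.
Holding P constant, ∂Q/∂Y = 0.0545.
η_Y = (∂Q/∂Y)·(Y/Q) = 0.0545 × (871/237.830) = 0.200.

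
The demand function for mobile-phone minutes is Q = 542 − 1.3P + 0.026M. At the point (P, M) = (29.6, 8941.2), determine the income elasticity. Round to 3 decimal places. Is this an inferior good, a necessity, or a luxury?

0.316 (necessity)

At P = 29.6, M = 8941.2: Q = 735.991.
Holding P constant, ∂Q/∂M = 0.026.
η_M = (∂Q/∂M)·(M/Q) = 0.026 × (8941.2/735.991) = 0.316.
Since 0 < η < 1, this is a necessity.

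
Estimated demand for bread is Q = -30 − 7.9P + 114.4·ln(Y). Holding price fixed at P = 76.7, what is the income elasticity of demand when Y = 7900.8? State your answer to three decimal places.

At P = 76.7, Y = 7900.8: Q = 390.778.
Holding P constant, ∂Q/∂Y = 114.4/Y = 0.0144795.
η_Y = (∂Q/∂Y)·(Y/Q) = 0.0144795 × (7900.8/390.778) = 0.293.

0.293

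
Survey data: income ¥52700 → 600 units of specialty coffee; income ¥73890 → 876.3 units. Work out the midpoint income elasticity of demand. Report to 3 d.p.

1.118

ΔQ = 876.3 − 600 = 276.3; midpoint Q̄ = (600 + 876.3)/2 = 738.15.
ΔI = 73890 − 52700 = 21190; midpoint Ī = (52700 + 73890)/2 = 63295.
η = (ΔQ/Q̄) ÷ (ΔI/Ī) = (276.3/738.15) ÷ (21190/63295) = 1.118.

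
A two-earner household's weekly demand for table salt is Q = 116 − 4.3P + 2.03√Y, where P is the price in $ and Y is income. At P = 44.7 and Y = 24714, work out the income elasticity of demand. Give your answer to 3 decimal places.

At P = 44.7, Y = 24714: Q = 242.920.
Holding P constant, ∂Q/∂Y = 2.03/(2√Y) = 0.00645646.
η_Y = (∂Q/∂Y)·(Y/Q) = 0.00645646 × (24714/242.920) = 0.657.

0.657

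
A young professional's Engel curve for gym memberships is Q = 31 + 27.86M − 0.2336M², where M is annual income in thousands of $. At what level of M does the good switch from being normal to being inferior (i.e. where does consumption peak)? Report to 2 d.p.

dQ/dM = 27.86 − 0.4672M.
The good is inferior where dQ/dM < 0. Setting dQ/dM = 0 gives M = 27.86 / 0.4672 = 59.63.

59.63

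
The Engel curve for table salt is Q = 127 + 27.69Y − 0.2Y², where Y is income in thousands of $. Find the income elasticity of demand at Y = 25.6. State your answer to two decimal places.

At Y = 25.6: Q = 704.7920.
dQ/dY = 27.69 − 0.4Y = 17.45000.
η = (dQ/dY)·(Y/Q) = 17.45000 × (25.6/704.7920) = 0.63.

0.63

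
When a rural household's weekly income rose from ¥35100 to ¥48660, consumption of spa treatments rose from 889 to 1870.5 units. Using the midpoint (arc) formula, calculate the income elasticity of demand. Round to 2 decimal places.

2.20

ΔQ = 1870.5 − 889 = 981.5; midpoint Q̄ = (889 + 1870.5)/2 = 1379.75.
ΔI = 48660 − 35100 = 13560; midpoint Ī = (35100 + 48660)/2 = 41880.
η = (ΔQ/Q̄) ÷ (ΔI/Ī) = (981.5/1379.75) ÷ (13560/41880) = 2.20.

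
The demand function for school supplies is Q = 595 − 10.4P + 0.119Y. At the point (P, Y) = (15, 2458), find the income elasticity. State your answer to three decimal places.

0.400

At P = 15, Y = 2458: Q = 731.502.
Holding P constant, ∂Q/∂Y = 0.119.
η_Y = (∂Q/∂Y)·(Y/Q) = 0.119 × (2458/731.502) = 0.400.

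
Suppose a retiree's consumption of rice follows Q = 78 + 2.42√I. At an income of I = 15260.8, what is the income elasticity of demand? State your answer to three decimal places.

0.397

At I = 15260.8: Q = 376.954.
dQ/dI = 2.42/(2√I) = 0.00979483 at this income.
η = (dQ/dI)·(I/Q) = 0.00979483 × (15260.8/376.954) = 0.397.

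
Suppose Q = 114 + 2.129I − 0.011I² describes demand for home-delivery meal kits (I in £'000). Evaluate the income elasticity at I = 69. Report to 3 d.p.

0.202

At I = 69: Q = 208.5300.
dQ/dI = 2.129 − 0.022I = 0.61100.
η = (dQ/dI)·(I/Q) = 0.61100 × (69/208.5300) = 0.202.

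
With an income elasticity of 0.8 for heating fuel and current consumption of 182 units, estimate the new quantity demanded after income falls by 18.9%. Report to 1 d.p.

%ΔQ ≈ η × %ΔI = 0.8 × (-18.9%) = -15.12%.
New Q ≈ 182 × (1 − 0.1512) = 154.5.

154.5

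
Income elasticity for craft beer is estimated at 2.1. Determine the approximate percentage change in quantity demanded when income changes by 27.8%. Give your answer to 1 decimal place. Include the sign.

58.4%

%ΔQ ≈ η × %ΔI = 2.1 × 27.8% = 58.4%.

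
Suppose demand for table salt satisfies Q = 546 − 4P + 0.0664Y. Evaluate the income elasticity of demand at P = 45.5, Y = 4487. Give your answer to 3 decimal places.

At P = 45.5, Y = 4487: Q = 661.937.
Holding P constant, ∂Q/∂Y = 0.0664.
η_Y = (∂Q/∂Y)·(Y/Q) = 0.0664 × (4487/661.937) = 0.450.

0.450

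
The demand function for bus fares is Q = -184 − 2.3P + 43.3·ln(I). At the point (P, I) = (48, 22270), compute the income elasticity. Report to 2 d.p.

At P = 48, I = 22270: Q = 139.076.
Holding P constant, ∂Q/∂I = 43.3/I = 0.00194432.
η_I = (∂Q/∂I)·(I/Q) = 0.00194432 × (22270/139.076) = 0.31.

0.31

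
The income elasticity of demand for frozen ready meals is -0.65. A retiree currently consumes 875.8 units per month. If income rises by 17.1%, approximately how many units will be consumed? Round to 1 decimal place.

778.5

%ΔQ ≈ η × %ΔI = -0.65 × 17.1% = -11.115%.
New Q ≈ 875.8 × (1 − 0.11115) = 778.5.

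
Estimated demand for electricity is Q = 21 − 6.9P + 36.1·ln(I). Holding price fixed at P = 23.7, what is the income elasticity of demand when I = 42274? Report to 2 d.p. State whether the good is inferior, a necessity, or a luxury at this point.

0.15 (necessity)

At P = 23.7, I = 42274: Q = 242.005.
Holding P constant, ∂Q/∂I = 36.1/I = 0.000853953.
η_I = (∂Q/∂I)·(I/Q) = 0.000853953 × (42274/242.005) = 0.15.
Since 0 < η < 1, this is a necessity.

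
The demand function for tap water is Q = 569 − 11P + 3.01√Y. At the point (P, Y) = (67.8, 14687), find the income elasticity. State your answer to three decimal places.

0.970

At P = 67.8, Y = 14687: Q = 187.982.
Holding P constant, ∂Q/∂Y = 3.01/(2√Y) = 0.0124185.
η_Y = (∂Q/∂Y)·(Y/Q) = 0.0124185 × (14687/187.982) = 0.970.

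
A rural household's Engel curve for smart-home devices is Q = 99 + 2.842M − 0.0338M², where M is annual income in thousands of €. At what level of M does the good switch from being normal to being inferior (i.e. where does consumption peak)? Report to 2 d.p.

dQ/dM = 2.842 − 0.0676M.
The good is inferior where dQ/dM < 0. Setting dQ/dM = 0 gives M = 2.842 / 0.0676 = 42.04.

42.04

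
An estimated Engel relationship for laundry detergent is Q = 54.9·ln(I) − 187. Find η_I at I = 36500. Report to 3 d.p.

At I = 36500: Q = 389.728.
dQ/dI = 54.9/I = 0.00150411 at this income.
η = (dQ/dI)·(I/Q) = 0.00150411 × (36500/389.728) = 0.141.

0.141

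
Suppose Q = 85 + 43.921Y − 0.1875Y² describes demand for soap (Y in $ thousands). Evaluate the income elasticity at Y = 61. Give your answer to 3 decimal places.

At Y = 61: Q = 2066.4935.
dQ/dY = 43.921 − 0.375Y = 21.04600.
η = (dQ/dY)·(Y/Q) = 21.04600 × (61/2066.4935) = 0.621.

0.621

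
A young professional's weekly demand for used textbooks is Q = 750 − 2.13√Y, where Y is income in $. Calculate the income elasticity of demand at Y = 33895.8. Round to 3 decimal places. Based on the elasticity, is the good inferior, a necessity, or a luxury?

-0.548 (inferior good)

At Y = 33895.8: Q = 357.850.
dQ/dY = -2.13/(2√Y) = -0.00578464 at this income.
η = (dQ/dY)·(Y/Q) = -0.00578464 × (33895.8/357.850) = -0.548.
Since η < 0, the good is an inferior good.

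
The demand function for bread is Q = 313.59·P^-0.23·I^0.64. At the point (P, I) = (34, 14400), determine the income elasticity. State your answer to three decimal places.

For a multiplicative demand Q = A·P^α·I^β, the income elasticity is β everywhere.
Here β = 0.64, so η = 0.640.

0.640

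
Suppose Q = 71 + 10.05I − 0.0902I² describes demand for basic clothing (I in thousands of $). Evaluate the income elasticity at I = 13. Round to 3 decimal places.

0.537

At I = 13: Q = 186.4062.
dQ/dI = 10.05 − 0.1804I = 7.70480.
η = (dQ/dI)·(I/Q) = 7.70480 × (13/186.4062) = 0.537.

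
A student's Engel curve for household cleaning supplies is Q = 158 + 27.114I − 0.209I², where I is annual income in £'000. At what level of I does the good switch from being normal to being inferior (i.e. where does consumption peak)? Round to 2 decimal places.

64.87

dQ/dI = 27.114 − 0.418I.
The good is inferior where dQ/dI < 0. Setting dQ/dI = 0 gives I = 27.114 / 0.418 = 64.87.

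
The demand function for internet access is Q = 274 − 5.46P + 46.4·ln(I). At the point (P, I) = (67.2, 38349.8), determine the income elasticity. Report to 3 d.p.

0.117

At P = 67.2, I = 38349.8: Q = 396.817.
Holding P constant, ∂Q/∂I = 46.4/I = 0.00120992.
η_I = (∂Q/∂I)·(I/Q) = 0.00120992 × (38349.8/396.817) = 0.117.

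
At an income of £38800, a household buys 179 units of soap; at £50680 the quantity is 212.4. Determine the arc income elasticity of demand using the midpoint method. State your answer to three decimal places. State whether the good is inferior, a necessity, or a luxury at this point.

ΔQ = 212.4 − 179 = 33.4; midpoint Q̄ = (179 + 212.4)/2 = 195.7.
ΔI = 50680 − 38800 = 11880; midpoint Ī = (38800 + 50680)/2 = 44740.
η = (ΔQ/Q̄) ÷ (ΔI/Ī) = (33.4/195.7) ÷ (11880/44740) = 0.643.
0 < η < 1 ⇒ necessity.

0.643 (necessity)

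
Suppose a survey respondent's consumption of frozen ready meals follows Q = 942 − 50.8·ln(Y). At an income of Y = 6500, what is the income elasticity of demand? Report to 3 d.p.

-0.102

At Y = 6500: Q = 495.998.
dQ/dY = -50.8/Y = -0.00781538 at this income.
η = (dQ/dY)·(Y/Q) = -0.00781538 × (6500/495.998) = -0.102.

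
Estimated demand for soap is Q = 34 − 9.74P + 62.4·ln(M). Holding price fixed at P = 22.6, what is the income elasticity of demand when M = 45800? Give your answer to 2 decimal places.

0.13

At P = 22.6, M = 45800: Q = 483.555.
Holding P constant, ∂Q/∂M = 62.4/M = 0.00136245.
η_M = (∂Q/∂M)·(M/Q) = 0.00136245 × (45800/483.555) = 0.13.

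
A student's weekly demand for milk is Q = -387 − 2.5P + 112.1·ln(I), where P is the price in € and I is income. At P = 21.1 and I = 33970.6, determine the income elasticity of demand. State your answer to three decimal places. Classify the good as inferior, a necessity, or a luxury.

0.154 (necessity)

At P = 21.1, I = 33970.6: Q = 729.817.
Holding P constant, ∂Q/∂I = 112.1/I = 0.00329991.
η_I = (∂Q/∂I)·(I/Q) = 0.00329991 × (33970.6/729.817) = 0.154.
Since 0 < η < 1, this is a necessity.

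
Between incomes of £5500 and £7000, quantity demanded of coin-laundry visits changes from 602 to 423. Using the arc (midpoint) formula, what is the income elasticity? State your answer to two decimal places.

-1.46

ΔQ = 423 − 602 = -179; midpoint Q̄ = (602 + 423)/2 = 512.5.
ΔI = 7000 − 5500 = 1500; midpoint Ī = (5500 + 7000)/2 = 6250.
η = (ΔQ/Q̄) ÷ (ΔI/Ī) = (-179/512.5) ÷ (1500/6250) = -1.46.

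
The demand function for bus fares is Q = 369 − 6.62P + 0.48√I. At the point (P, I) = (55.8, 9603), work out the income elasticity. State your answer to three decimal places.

At P = 55.8, I = 9603: Q = 46.642.
Holding P constant, ∂Q/∂I = 0.48/(2√I) = 0.00244911.
η_I = (∂Q/∂I)·(I/Q) = 0.00244911 × (9603/46.642) = 0.504.

0.504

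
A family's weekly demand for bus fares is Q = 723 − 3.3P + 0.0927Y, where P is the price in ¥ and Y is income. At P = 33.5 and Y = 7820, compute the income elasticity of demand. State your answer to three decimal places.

At P = 33.5, Y = 7820: Q = 1337.364.
Holding P constant, ∂Q/∂Y = 0.0927.
η_Y = (∂Q/∂Y)·(Y/Q) = 0.0927 × (7820/1337.364) = 0.542.

0.542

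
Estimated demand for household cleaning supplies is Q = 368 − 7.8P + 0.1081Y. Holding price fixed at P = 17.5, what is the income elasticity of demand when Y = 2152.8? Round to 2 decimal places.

At P = 17.5, Y = 2152.8: Q = 464.218.
Holding P constant, ∂Q/∂Y = 0.1081.
η_Y = (∂Q/∂Y)·(Y/Q) = 0.1081 × (2152.8/464.218) = 0.50.

0.50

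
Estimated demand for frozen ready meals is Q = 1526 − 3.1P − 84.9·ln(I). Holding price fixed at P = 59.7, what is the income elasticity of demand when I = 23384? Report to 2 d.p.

-0.17

At P = 59.7, I = 23384: Q = 486.852.
Holding P constant, ∂Q/∂I = -84.9/I = -0.00363069.
η_I = (∂Q/∂I)·(I/Q) = -0.00363069 × (23384/486.852) = -0.17.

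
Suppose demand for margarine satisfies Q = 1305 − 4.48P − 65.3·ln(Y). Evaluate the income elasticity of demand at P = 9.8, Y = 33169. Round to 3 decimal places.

-0.112

At P = 9.8, Y = 33169: Q = 581.364.
Holding P constant, ∂Q/∂Y = -65.3/Y = -0.00196871.
η_Y = (∂Q/∂Y)·(Y/Q) = -0.00196871 × (33169/581.364) = -0.112.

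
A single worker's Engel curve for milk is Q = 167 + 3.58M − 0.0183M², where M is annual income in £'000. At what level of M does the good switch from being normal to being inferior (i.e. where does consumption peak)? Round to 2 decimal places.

97.81

dQ/dM = 3.58 − 0.0366M.
The good is inferior where dQ/dM < 0. Setting dQ/dM = 0 gives M = 3.58 / 0.0366 = 97.81.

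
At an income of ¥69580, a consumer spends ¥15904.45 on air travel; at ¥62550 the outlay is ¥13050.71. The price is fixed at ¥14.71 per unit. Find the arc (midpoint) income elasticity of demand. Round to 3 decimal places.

1.852

With a constant price, Q₁ = 15904.45/14.71 = 1081.200 and Q₂ = 13050.71/14.71 = 887.200 (equivalently, work directly with expenditure since P cancels).
Midpoint %ΔQ = (13050.71 − 15904.45)/14477.58 = -0.19711; midpoint %ΔI = (62550 − 69580)/66065 = -0.10641.
η = -0.19711 / -0.10641 = 1.852.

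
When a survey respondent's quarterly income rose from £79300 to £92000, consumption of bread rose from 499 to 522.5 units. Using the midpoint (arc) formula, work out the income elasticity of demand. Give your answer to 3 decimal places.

0.310

ΔQ = 522.5 − 499 = 23.5; midpoint Q̄ = (499 + 522.5)/2 = 510.75.
ΔI = 92000 − 79300 = 12700; midpoint Ī = (79300 + 92000)/2 = 85650.
η = (ΔQ/Q̄) ÷ (ΔI/Ī) = (23.5/510.75) ÷ (12700/85650) = 0.310.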